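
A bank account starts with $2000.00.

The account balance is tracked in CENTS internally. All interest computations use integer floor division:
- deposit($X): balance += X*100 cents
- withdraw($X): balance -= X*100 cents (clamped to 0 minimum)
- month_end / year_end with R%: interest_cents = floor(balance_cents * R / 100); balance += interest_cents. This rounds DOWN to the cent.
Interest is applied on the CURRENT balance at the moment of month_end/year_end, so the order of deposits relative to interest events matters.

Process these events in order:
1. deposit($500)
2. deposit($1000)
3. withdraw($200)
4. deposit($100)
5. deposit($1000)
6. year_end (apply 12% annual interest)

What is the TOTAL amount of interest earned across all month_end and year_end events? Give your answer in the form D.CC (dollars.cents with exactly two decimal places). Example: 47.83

Answer: 528.00

Derivation:
After 1 (deposit($500)): balance=$2500.00 total_interest=$0.00
After 2 (deposit($1000)): balance=$3500.00 total_interest=$0.00
After 3 (withdraw($200)): balance=$3300.00 total_interest=$0.00
After 4 (deposit($100)): balance=$3400.00 total_interest=$0.00
After 5 (deposit($1000)): balance=$4400.00 total_interest=$0.00
After 6 (year_end (apply 12% annual interest)): balance=$4928.00 total_interest=$528.00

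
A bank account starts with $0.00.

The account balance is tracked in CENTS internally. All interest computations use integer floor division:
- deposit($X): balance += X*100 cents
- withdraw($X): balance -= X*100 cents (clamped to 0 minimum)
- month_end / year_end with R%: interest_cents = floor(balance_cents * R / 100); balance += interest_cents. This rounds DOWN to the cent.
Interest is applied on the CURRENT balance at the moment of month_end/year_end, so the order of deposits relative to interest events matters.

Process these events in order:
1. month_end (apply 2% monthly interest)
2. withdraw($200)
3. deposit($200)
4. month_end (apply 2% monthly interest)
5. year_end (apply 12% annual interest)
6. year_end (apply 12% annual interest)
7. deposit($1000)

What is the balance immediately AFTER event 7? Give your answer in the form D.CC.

After 1 (month_end (apply 2% monthly interest)): balance=$0.00 total_interest=$0.00
After 2 (withdraw($200)): balance=$0.00 total_interest=$0.00
After 3 (deposit($200)): balance=$200.00 total_interest=$0.00
After 4 (month_end (apply 2% monthly interest)): balance=$204.00 total_interest=$4.00
After 5 (year_end (apply 12% annual interest)): balance=$228.48 total_interest=$28.48
After 6 (year_end (apply 12% annual interest)): balance=$255.89 total_interest=$55.89
After 7 (deposit($1000)): balance=$1255.89 total_interest=$55.89

Answer: 1255.89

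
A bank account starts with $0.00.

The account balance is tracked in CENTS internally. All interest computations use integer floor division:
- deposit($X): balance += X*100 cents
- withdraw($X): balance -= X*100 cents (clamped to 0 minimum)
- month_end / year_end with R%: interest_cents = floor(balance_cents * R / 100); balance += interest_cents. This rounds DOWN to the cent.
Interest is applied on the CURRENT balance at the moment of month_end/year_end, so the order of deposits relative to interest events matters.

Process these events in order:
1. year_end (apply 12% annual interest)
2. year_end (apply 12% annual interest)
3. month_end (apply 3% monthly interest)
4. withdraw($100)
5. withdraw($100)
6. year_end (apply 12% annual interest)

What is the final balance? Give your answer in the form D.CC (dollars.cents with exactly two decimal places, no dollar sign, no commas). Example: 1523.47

After 1 (year_end (apply 12% annual interest)): balance=$0.00 total_interest=$0.00
After 2 (year_end (apply 12% annual interest)): balance=$0.00 total_interest=$0.00
After 3 (month_end (apply 3% monthly interest)): balance=$0.00 total_interest=$0.00
After 4 (withdraw($100)): balance=$0.00 total_interest=$0.00
After 5 (withdraw($100)): balance=$0.00 total_interest=$0.00
After 6 (year_end (apply 12% annual interest)): balance=$0.00 total_interest=$0.00

Answer: 0.00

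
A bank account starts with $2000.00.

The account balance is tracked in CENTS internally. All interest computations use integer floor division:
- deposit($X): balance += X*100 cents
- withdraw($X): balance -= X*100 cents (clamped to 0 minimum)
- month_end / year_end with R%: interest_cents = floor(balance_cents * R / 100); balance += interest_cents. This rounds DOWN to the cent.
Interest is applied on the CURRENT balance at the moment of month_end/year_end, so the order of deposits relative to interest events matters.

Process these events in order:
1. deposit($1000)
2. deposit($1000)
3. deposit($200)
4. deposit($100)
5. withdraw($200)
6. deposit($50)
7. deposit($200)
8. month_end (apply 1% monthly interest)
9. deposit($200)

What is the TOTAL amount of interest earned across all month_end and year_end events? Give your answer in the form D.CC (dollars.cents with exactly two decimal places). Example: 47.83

Answer: 43.50

Derivation:
After 1 (deposit($1000)): balance=$3000.00 total_interest=$0.00
After 2 (deposit($1000)): balance=$4000.00 total_interest=$0.00
After 3 (deposit($200)): balance=$4200.00 total_interest=$0.00
After 4 (deposit($100)): balance=$4300.00 total_interest=$0.00
After 5 (withdraw($200)): balance=$4100.00 total_interest=$0.00
After 6 (deposit($50)): balance=$4150.00 total_interest=$0.00
After 7 (deposit($200)): balance=$4350.00 total_interest=$0.00
After 8 (month_end (apply 1% monthly interest)): balance=$4393.50 total_interest=$43.50
After 9 (deposit($200)): balance=$4593.50 total_interest=$43.50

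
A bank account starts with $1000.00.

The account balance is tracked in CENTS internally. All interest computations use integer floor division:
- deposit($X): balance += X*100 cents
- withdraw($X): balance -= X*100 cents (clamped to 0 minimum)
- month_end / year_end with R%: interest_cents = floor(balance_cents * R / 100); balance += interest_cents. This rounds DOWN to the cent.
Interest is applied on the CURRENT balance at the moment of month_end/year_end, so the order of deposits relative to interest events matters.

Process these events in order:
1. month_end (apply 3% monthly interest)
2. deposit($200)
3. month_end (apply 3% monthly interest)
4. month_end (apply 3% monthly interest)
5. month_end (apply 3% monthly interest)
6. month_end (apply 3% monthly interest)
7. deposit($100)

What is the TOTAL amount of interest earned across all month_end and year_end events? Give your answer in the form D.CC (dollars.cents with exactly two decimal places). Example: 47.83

Answer: 184.36

Derivation:
After 1 (month_end (apply 3% monthly interest)): balance=$1030.00 total_interest=$30.00
After 2 (deposit($200)): balance=$1230.00 total_interest=$30.00
After 3 (month_end (apply 3% monthly interest)): balance=$1266.90 total_interest=$66.90
After 4 (month_end (apply 3% monthly interest)): balance=$1304.90 total_interest=$104.90
After 5 (month_end (apply 3% monthly interest)): balance=$1344.04 total_interest=$144.04
After 6 (month_end (apply 3% monthly interest)): balance=$1384.36 total_interest=$184.36
After 7 (deposit($100)): balance=$1484.36 total_interest=$184.36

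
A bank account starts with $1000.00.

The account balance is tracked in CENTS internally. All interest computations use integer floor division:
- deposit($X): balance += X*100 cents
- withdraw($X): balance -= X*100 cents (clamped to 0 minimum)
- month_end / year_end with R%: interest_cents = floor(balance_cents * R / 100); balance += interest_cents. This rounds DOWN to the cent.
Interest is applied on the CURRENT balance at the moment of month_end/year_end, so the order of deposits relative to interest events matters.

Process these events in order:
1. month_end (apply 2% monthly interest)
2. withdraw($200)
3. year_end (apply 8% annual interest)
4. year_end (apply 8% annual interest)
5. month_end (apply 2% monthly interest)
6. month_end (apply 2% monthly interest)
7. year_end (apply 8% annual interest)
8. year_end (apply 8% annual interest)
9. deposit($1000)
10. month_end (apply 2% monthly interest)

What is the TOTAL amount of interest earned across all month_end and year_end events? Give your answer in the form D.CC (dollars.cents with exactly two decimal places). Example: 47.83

Answer: 403.85

Derivation:
After 1 (month_end (apply 2% monthly interest)): balance=$1020.00 total_interest=$20.00
After 2 (withdraw($200)): balance=$820.00 total_interest=$20.00
After 3 (year_end (apply 8% annual interest)): balance=$885.60 total_interest=$85.60
After 4 (year_end (apply 8% annual interest)): balance=$956.44 total_interest=$156.44
After 5 (month_end (apply 2% monthly interest)): balance=$975.56 total_interest=$175.56
After 6 (month_end (apply 2% monthly interest)): balance=$995.07 total_interest=$195.07
After 7 (year_end (apply 8% annual interest)): balance=$1074.67 total_interest=$274.67
After 8 (year_end (apply 8% annual interest)): balance=$1160.64 total_interest=$360.64
After 9 (deposit($1000)): balance=$2160.64 total_interest=$360.64
After 10 (month_end (apply 2% monthly interest)): balance=$2203.85 total_interest=$403.85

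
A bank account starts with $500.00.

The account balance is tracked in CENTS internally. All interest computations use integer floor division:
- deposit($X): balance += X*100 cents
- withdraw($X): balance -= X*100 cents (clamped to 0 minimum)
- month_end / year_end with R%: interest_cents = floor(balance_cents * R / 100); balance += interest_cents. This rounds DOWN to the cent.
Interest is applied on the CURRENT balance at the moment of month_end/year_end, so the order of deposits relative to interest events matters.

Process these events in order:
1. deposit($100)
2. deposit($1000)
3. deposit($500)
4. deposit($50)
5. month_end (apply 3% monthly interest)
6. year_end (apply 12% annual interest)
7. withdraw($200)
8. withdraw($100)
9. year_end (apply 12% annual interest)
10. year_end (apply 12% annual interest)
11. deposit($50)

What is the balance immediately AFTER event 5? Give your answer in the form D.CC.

Answer: 2214.50

Derivation:
After 1 (deposit($100)): balance=$600.00 total_interest=$0.00
After 2 (deposit($1000)): balance=$1600.00 total_interest=$0.00
After 3 (deposit($500)): balance=$2100.00 total_interest=$0.00
After 4 (deposit($50)): balance=$2150.00 total_interest=$0.00
After 5 (month_end (apply 3% monthly interest)): balance=$2214.50 total_interest=$64.50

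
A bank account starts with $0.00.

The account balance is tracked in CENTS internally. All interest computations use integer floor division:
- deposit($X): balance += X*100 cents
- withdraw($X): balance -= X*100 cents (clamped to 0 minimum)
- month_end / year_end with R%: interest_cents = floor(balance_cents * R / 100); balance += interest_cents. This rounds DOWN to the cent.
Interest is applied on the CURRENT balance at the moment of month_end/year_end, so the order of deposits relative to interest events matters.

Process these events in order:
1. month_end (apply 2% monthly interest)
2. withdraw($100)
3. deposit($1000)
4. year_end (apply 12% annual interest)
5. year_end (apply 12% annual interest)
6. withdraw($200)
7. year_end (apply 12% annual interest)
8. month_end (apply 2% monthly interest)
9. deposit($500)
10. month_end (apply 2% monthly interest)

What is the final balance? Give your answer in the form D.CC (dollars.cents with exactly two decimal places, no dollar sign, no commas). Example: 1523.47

After 1 (month_end (apply 2% monthly interest)): balance=$0.00 total_interest=$0.00
After 2 (withdraw($100)): balance=$0.00 total_interest=$0.00
After 3 (deposit($1000)): balance=$1000.00 total_interest=$0.00
After 4 (year_end (apply 12% annual interest)): balance=$1120.00 total_interest=$120.00
After 5 (year_end (apply 12% annual interest)): balance=$1254.40 total_interest=$254.40
After 6 (withdraw($200)): balance=$1054.40 total_interest=$254.40
After 7 (year_end (apply 12% annual interest)): balance=$1180.92 total_interest=$380.92
After 8 (month_end (apply 2% monthly interest)): balance=$1204.53 total_interest=$404.53
After 9 (deposit($500)): balance=$1704.53 total_interest=$404.53
After 10 (month_end (apply 2% monthly interest)): balance=$1738.62 total_interest=$438.62

Answer: 1738.62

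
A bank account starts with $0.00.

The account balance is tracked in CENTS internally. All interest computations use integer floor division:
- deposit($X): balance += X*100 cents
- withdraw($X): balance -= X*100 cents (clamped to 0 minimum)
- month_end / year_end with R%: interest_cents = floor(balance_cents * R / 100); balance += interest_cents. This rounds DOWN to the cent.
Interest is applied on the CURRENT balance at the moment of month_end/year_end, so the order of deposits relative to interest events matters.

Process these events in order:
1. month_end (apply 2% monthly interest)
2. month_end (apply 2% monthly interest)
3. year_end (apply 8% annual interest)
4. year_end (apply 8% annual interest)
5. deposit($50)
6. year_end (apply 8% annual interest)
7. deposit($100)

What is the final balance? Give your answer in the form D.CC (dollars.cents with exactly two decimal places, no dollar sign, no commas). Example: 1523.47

After 1 (month_end (apply 2% monthly interest)): balance=$0.00 total_interest=$0.00
After 2 (month_end (apply 2% monthly interest)): balance=$0.00 total_interest=$0.00
After 3 (year_end (apply 8% annual interest)): balance=$0.00 total_interest=$0.00
After 4 (year_end (apply 8% annual interest)): balance=$0.00 total_interest=$0.00
After 5 (deposit($50)): balance=$50.00 total_interest=$0.00
After 6 (year_end (apply 8% annual interest)): balance=$54.00 total_interest=$4.00
After 7 (deposit($100)): balance=$154.00 total_interest=$4.00

Answer: 154.00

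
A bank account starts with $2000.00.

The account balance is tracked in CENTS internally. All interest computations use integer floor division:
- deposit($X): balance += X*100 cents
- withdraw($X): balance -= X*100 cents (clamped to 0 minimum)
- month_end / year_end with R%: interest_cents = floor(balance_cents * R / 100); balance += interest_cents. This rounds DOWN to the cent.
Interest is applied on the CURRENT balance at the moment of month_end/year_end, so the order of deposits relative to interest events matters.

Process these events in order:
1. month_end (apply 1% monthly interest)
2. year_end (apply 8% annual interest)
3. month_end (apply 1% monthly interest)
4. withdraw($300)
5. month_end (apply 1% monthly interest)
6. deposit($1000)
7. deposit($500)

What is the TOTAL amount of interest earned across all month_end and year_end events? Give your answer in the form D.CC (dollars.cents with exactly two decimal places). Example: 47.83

After 1 (month_end (apply 1% monthly interest)): balance=$2020.00 total_interest=$20.00
After 2 (year_end (apply 8% annual interest)): balance=$2181.60 total_interest=$181.60
After 3 (month_end (apply 1% monthly interest)): balance=$2203.41 total_interest=$203.41
After 4 (withdraw($300)): balance=$1903.41 total_interest=$203.41
After 5 (month_end (apply 1% monthly interest)): balance=$1922.44 total_interest=$222.44
After 6 (deposit($1000)): balance=$2922.44 total_interest=$222.44
After 7 (deposit($500)): balance=$3422.44 total_interest=$222.44

Answer: 222.44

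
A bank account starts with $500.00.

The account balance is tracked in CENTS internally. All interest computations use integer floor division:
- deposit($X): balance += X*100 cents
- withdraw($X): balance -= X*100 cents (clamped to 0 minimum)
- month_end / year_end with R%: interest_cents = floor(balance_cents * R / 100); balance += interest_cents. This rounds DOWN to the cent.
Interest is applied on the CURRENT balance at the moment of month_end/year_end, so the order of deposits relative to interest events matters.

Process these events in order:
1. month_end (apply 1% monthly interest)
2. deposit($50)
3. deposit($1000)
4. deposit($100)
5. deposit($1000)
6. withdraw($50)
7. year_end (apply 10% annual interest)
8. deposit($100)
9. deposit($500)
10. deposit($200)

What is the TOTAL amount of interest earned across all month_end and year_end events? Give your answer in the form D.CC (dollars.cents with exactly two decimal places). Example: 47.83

After 1 (month_end (apply 1% monthly interest)): balance=$505.00 total_interest=$5.00
After 2 (deposit($50)): balance=$555.00 total_interest=$5.00
After 3 (deposit($1000)): balance=$1555.00 total_interest=$5.00
After 4 (deposit($100)): balance=$1655.00 total_interest=$5.00
After 5 (deposit($1000)): balance=$2655.00 total_interest=$5.00
After 6 (withdraw($50)): balance=$2605.00 total_interest=$5.00
After 7 (year_end (apply 10% annual interest)): balance=$2865.50 total_interest=$265.50
After 8 (deposit($100)): balance=$2965.50 total_interest=$265.50
After 9 (deposit($500)): balance=$3465.50 total_interest=$265.50
After 10 (deposit($200)): balance=$3665.50 total_interest=$265.50

Answer: 265.50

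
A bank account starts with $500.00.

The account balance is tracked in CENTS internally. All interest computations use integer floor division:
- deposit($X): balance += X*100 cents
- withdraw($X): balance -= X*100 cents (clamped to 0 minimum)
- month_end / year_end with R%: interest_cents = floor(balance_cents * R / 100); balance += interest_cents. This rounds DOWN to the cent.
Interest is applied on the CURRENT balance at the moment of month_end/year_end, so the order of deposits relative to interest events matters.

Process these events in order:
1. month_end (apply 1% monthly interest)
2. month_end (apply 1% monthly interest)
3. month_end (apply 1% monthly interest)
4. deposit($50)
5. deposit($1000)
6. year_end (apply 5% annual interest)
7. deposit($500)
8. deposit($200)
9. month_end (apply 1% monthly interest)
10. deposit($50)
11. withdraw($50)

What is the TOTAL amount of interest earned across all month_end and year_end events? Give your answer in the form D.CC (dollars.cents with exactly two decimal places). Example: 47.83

After 1 (month_end (apply 1% monthly interest)): balance=$505.00 total_interest=$5.00
After 2 (month_end (apply 1% monthly interest)): balance=$510.05 total_interest=$10.05
After 3 (month_end (apply 1% monthly interest)): balance=$515.15 total_interest=$15.15
After 4 (deposit($50)): balance=$565.15 total_interest=$15.15
After 5 (deposit($1000)): balance=$1565.15 total_interest=$15.15
After 6 (year_end (apply 5% annual interest)): balance=$1643.40 total_interest=$93.40
After 7 (deposit($500)): balance=$2143.40 total_interest=$93.40
After 8 (deposit($200)): balance=$2343.40 total_interest=$93.40
After 9 (month_end (apply 1% monthly interest)): balance=$2366.83 total_interest=$116.83
After 10 (deposit($50)): balance=$2416.83 total_interest=$116.83
After 11 (withdraw($50)): balance=$2366.83 total_interest=$116.83

Answer: 116.83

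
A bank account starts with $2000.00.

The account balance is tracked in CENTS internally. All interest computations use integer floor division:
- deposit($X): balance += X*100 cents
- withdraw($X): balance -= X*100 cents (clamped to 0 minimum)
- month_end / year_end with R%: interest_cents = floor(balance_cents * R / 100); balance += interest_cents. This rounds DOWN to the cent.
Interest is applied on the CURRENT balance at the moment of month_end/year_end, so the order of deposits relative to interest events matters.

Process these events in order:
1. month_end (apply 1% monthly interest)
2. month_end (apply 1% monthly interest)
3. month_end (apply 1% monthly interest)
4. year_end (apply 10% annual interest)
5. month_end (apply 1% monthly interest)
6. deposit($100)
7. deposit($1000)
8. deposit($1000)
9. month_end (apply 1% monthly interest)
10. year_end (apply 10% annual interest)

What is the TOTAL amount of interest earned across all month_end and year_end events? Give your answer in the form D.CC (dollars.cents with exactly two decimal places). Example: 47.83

Answer: 776.53

Derivation:
After 1 (month_end (apply 1% monthly interest)): balance=$2020.00 total_interest=$20.00
After 2 (month_end (apply 1% monthly interest)): balance=$2040.20 total_interest=$40.20
After 3 (month_end (apply 1% monthly interest)): balance=$2060.60 total_interest=$60.60
After 4 (year_end (apply 10% annual interest)): balance=$2266.66 total_interest=$266.66
After 5 (month_end (apply 1% monthly interest)): balance=$2289.32 total_interest=$289.32
After 6 (deposit($100)): balance=$2389.32 total_interest=$289.32
After 7 (deposit($1000)): balance=$3389.32 total_interest=$289.32
After 8 (deposit($1000)): balance=$4389.32 total_interest=$289.32
After 9 (month_end (apply 1% monthly interest)): balance=$4433.21 total_interest=$333.21
After 10 (year_end (apply 10% annual interest)): balance=$4876.53 total_interest=$776.53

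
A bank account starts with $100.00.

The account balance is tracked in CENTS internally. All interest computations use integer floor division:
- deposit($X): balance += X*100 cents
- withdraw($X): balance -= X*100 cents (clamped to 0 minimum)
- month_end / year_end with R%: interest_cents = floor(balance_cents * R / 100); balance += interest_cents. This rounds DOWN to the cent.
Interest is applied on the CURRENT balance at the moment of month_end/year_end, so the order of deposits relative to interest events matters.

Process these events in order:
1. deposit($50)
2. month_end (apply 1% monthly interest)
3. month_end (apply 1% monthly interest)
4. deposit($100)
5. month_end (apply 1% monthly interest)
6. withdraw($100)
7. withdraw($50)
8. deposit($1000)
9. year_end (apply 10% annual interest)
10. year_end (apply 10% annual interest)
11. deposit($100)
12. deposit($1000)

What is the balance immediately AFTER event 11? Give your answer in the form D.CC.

Answer: 1437.69

Derivation:
After 1 (deposit($50)): balance=$150.00 total_interest=$0.00
After 2 (month_end (apply 1% monthly interest)): balance=$151.50 total_interest=$1.50
After 3 (month_end (apply 1% monthly interest)): balance=$153.01 total_interest=$3.01
After 4 (deposit($100)): balance=$253.01 total_interest=$3.01
After 5 (month_end (apply 1% monthly interest)): balance=$255.54 total_interest=$5.54
After 6 (withdraw($100)): balance=$155.54 total_interest=$5.54
After 7 (withdraw($50)): balance=$105.54 total_interest=$5.54
After 8 (deposit($1000)): balance=$1105.54 total_interest=$5.54
After 9 (year_end (apply 10% annual interest)): balance=$1216.09 total_interest=$116.09
After 10 (year_end (apply 10% annual interest)): balance=$1337.69 total_interest=$237.69
After 11 (deposit($100)): balance=$1437.69 total_interest=$237.69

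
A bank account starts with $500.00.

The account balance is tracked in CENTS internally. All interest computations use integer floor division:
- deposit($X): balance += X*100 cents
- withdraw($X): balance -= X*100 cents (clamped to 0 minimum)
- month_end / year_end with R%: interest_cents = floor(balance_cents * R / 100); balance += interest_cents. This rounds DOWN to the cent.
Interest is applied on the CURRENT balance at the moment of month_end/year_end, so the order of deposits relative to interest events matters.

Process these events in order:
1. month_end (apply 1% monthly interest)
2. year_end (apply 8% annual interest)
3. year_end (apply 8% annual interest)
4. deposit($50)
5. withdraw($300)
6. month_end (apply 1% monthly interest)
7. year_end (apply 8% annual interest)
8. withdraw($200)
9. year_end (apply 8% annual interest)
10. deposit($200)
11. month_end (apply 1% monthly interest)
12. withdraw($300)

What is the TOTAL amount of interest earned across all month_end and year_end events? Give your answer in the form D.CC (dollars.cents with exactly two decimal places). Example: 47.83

After 1 (month_end (apply 1% monthly interest)): balance=$505.00 total_interest=$5.00
After 2 (year_end (apply 8% annual interest)): balance=$545.40 total_interest=$45.40
After 3 (year_end (apply 8% annual interest)): balance=$589.03 total_interest=$89.03
After 4 (deposit($50)): balance=$639.03 total_interest=$89.03
After 5 (withdraw($300)): balance=$339.03 total_interest=$89.03
After 6 (month_end (apply 1% monthly interest)): balance=$342.42 total_interest=$92.42
After 7 (year_end (apply 8% annual interest)): balance=$369.81 total_interest=$119.81
After 8 (withdraw($200)): balance=$169.81 total_interest=$119.81
After 9 (year_end (apply 8% annual interest)): balance=$183.39 total_interest=$133.39
After 10 (deposit($200)): balance=$383.39 total_interest=$133.39
After 11 (month_end (apply 1% monthly interest)): balance=$387.22 total_interest=$137.22
After 12 (withdraw($300)): balance=$87.22 total_interest=$137.22

Answer: 137.22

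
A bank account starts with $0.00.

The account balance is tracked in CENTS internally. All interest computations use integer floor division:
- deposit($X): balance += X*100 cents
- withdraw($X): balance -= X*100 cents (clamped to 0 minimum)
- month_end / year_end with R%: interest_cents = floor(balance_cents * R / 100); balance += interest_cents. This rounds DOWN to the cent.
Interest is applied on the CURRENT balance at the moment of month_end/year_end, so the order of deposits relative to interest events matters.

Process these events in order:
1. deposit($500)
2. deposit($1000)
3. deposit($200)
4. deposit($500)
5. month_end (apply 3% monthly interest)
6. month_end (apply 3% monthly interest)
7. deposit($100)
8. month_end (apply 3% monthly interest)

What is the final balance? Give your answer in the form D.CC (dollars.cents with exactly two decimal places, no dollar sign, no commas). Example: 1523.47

After 1 (deposit($500)): balance=$500.00 total_interest=$0.00
After 2 (deposit($1000)): balance=$1500.00 total_interest=$0.00
After 3 (deposit($200)): balance=$1700.00 total_interest=$0.00
After 4 (deposit($500)): balance=$2200.00 total_interest=$0.00
After 5 (month_end (apply 3% monthly interest)): balance=$2266.00 total_interest=$66.00
After 6 (month_end (apply 3% monthly interest)): balance=$2333.98 total_interest=$133.98
After 7 (deposit($100)): balance=$2433.98 total_interest=$133.98
After 8 (month_end (apply 3% monthly interest)): balance=$2506.99 total_interest=$206.99

Answer: 2506.99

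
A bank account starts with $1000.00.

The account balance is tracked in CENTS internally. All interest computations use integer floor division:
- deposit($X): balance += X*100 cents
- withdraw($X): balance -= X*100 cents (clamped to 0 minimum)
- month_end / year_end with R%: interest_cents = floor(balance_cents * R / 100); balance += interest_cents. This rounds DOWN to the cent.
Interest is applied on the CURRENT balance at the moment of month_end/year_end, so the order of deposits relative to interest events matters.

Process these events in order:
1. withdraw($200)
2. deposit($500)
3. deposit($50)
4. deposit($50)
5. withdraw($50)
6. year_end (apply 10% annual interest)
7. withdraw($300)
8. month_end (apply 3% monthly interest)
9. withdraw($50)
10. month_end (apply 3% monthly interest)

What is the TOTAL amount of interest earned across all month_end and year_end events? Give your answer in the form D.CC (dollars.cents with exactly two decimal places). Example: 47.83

After 1 (withdraw($200)): balance=$800.00 total_interest=$0.00
After 2 (deposit($500)): balance=$1300.00 total_interest=$0.00
After 3 (deposit($50)): balance=$1350.00 total_interest=$0.00
After 4 (deposit($50)): balance=$1400.00 total_interest=$0.00
After 5 (withdraw($50)): balance=$1350.00 total_interest=$0.00
After 6 (year_end (apply 10% annual interest)): balance=$1485.00 total_interest=$135.00
After 7 (withdraw($300)): balance=$1185.00 total_interest=$135.00
After 8 (month_end (apply 3% monthly interest)): balance=$1220.55 total_interest=$170.55
After 9 (withdraw($50)): balance=$1170.55 total_interest=$170.55
After 10 (month_end (apply 3% monthly interest)): balance=$1205.66 total_interest=$205.66

Answer: 205.66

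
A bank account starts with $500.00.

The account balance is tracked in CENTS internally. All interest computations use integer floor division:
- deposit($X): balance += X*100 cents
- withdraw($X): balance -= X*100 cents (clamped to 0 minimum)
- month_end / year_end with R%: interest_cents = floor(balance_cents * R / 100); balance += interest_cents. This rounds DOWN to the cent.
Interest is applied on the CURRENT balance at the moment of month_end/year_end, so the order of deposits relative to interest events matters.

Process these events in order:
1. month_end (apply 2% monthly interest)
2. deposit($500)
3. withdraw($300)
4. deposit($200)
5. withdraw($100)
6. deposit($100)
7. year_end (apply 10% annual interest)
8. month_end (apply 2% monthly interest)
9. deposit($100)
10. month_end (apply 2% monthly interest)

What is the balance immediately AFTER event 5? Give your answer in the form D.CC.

Answer: 810.00

Derivation:
After 1 (month_end (apply 2% monthly interest)): balance=$510.00 total_interest=$10.00
After 2 (deposit($500)): balance=$1010.00 total_interest=$10.00
After 3 (withdraw($300)): balance=$710.00 total_interest=$10.00
After 4 (deposit($200)): balance=$910.00 total_interest=$10.00
After 5 (withdraw($100)): balance=$810.00 total_interest=$10.00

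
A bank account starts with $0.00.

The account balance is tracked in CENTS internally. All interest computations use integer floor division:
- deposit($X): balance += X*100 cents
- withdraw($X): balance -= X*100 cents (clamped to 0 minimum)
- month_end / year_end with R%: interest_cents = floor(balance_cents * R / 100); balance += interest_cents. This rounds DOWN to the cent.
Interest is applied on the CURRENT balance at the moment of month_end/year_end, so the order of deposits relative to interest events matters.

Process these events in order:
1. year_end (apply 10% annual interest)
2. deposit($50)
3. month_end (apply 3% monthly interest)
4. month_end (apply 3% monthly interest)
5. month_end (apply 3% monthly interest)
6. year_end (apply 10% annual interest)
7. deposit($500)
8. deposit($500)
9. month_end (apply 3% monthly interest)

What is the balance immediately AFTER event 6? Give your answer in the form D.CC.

After 1 (year_end (apply 10% annual interest)): balance=$0.00 total_interest=$0.00
After 2 (deposit($50)): balance=$50.00 total_interest=$0.00
After 3 (month_end (apply 3% monthly interest)): balance=$51.50 total_interest=$1.50
After 4 (month_end (apply 3% monthly interest)): balance=$53.04 total_interest=$3.04
After 5 (month_end (apply 3% monthly interest)): balance=$54.63 total_interest=$4.63
After 6 (year_end (apply 10% annual interest)): balance=$60.09 total_interest=$10.09

Answer: 60.09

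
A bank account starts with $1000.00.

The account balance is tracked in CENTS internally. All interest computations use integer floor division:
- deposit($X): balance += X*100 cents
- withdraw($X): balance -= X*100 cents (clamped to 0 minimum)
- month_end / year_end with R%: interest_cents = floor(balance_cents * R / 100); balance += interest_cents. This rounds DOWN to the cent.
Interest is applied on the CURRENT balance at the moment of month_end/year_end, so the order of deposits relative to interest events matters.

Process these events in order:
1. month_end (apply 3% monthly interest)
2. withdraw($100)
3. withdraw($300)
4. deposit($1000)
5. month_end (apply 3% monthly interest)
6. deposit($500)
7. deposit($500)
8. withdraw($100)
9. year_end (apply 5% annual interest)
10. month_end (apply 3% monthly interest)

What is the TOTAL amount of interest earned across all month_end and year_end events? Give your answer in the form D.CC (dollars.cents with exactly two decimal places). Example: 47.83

After 1 (month_end (apply 3% monthly interest)): balance=$1030.00 total_interest=$30.00
After 2 (withdraw($100)): balance=$930.00 total_interest=$30.00
After 3 (withdraw($300)): balance=$630.00 total_interest=$30.00
After 4 (deposit($1000)): balance=$1630.00 total_interest=$30.00
After 5 (month_end (apply 3% monthly interest)): balance=$1678.90 total_interest=$78.90
After 6 (deposit($500)): balance=$2178.90 total_interest=$78.90
After 7 (deposit($500)): balance=$2678.90 total_interest=$78.90
After 8 (withdraw($100)): balance=$2578.90 total_interest=$78.90
After 9 (year_end (apply 5% annual interest)): balance=$2707.84 total_interest=$207.84
After 10 (month_end (apply 3% monthly interest)): balance=$2789.07 total_interest=$289.07

Answer: 289.07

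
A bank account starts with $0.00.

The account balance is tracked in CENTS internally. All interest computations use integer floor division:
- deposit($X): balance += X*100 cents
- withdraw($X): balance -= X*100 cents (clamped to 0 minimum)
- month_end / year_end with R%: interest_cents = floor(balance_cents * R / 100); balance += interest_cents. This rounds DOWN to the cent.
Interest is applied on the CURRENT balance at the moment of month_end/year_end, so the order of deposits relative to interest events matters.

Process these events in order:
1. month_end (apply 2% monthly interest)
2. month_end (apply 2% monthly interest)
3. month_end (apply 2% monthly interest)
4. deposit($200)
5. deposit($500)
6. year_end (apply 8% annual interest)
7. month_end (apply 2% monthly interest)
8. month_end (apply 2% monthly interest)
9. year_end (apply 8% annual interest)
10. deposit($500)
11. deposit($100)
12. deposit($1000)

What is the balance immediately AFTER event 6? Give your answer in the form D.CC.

Answer: 756.00

Derivation:
After 1 (month_end (apply 2% monthly interest)): balance=$0.00 total_interest=$0.00
After 2 (month_end (apply 2% monthly interest)): balance=$0.00 total_interest=$0.00
After 3 (month_end (apply 2% monthly interest)): balance=$0.00 total_interest=$0.00
After 4 (deposit($200)): balance=$200.00 total_interest=$0.00
After 5 (deposit($500)): balance=$700.00 total_interest=$0.00
After 6 (year_end (apply 8% annual interest)): balance=$756.00 total_interest=$56.00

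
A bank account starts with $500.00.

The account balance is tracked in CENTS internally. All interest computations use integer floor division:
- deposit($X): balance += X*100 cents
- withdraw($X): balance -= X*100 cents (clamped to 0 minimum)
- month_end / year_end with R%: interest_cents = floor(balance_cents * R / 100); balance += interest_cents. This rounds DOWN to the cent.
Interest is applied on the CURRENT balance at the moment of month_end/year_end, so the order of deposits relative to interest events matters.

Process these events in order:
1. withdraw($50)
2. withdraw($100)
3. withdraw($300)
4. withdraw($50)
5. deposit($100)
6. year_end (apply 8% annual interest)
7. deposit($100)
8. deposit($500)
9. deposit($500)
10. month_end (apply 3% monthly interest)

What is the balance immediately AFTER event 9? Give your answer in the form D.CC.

Answer: 1208.00

Derivation:
After 1 (withdraw($50)): balance=$450.00 total_interest=$0.00
After 2 (withdraw($100)): balance=$350.00 total_interest=$0.00
After 3 (withdraw($300)): balance=$50.00 total_interest=$0.00
After 4 (withdraw($50)): balance=$0.00 total_interest=$0.00
After 5 (deposit($100)): balance=$100.00 total_interest=$0.00
After 6 (year_end (apply 8% annual interest)): balance=$108.00 total_interest=$8.00
After 7 (deposit($100)): balance=$208.00 total_interest=$8.00
After 8 (deposit($500)): balance=$708.00 total_interest=$8.00
After 9 (deposit($500)): balance=$1208.00 total_interest=$8.00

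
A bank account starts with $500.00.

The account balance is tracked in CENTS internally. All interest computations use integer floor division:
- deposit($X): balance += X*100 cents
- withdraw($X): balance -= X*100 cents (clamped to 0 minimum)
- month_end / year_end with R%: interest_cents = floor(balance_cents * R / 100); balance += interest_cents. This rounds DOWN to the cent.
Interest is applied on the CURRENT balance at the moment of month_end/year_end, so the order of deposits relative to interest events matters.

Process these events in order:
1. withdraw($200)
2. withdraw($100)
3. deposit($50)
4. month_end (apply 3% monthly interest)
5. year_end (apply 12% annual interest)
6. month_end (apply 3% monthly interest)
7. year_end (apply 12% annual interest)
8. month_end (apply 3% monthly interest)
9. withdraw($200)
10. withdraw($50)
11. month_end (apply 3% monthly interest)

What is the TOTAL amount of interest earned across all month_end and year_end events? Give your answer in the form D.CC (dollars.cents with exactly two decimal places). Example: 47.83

Answer: 95.45

Derivation:
After 1 (withdraw($200)): balance=$300.00 total_interest=$0.00
After 2 (withdraw($100)): balance=$200.00 total_interest=$0.00
After 3 (deposit($50)): balance=$250.00 total_interest=$0.00
After 4 (month_end (apply 3% monthly interest)): balance=$257.50 total_interest=$7.50
After 5 (year_end (apply 12% annual interest)): balance=$288.40 total_interest=$38.40
After 6 (month_end (apply 3% monthly interest)): balance=$297.05 total_interest=$47.05
After 7 (year_end (apply 12% annual interest)): balance=$332.69 total_interest=$82.69
After 8 (month_end (apply 3% monthly interest)): balance=$342.67 total_interest=$92.67
After 9 (withdraw($200)): balance=$142.67 total_interest=$92.67
After 10 (withdraw($50)): balance=$92.67 total_interest=$92.67
After 11 (month_end (apply 3% monthly interest)): balance=$95.45 total_interest=$95.45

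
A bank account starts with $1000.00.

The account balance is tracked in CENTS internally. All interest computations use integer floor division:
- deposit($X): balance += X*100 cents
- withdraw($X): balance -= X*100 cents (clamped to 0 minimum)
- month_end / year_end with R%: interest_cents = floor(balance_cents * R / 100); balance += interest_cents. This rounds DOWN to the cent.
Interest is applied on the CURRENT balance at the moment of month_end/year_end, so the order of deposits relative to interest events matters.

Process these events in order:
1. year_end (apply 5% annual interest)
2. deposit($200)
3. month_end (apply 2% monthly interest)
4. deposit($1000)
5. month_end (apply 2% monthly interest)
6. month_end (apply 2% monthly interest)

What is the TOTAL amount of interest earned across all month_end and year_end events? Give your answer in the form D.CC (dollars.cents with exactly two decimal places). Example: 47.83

Answer: 166.91

Derivation:
After 1 (year_end (apply 5% annual interest)): balance=$1050.00 total_interest=$50.00
After 2 (deposit($200)): balance=$1250.00 total_interest=$50.00
After 3 (month_end (apply 2% monthly interest)): balance=$1275.00 total_interest=$75.00
After 4 (deposit($1000)): balance=$2275.00 total_interest=$75.00
After 5 (month_end (apply 2% monthly interest)): balance=$2320.50 total_interest=$120.50
After 6 (month_end (apply 2% monthly interest)): balance=$2366.91 total_interest=$166.91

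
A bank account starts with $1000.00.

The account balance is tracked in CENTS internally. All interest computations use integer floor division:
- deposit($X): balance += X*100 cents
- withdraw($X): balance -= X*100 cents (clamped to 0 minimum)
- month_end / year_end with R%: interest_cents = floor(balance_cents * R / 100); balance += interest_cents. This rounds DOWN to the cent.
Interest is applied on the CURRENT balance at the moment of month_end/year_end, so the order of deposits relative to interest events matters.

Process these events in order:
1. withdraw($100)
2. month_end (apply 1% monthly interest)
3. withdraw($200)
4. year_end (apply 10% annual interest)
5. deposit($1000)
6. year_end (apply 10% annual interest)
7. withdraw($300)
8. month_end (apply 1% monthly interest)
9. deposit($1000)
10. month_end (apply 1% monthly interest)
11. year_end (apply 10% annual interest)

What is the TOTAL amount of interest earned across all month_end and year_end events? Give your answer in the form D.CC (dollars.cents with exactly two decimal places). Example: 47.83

After 1 (withdraw($100)): balance=$900.00 total_interest=$0.00
After 2 (month_end (apply 1% monthly interest)): balance=$909.00 total_interest=$9.00
After 3 (withdraw($200)): balance=$709.00 total_interest=$9.00
After 4 (year_end (apply 10% annual interest)): balance=$779.90 total_interest=$79.90
After 5 (deposit($1000)): balance=$1779.90 total_interest=$79.90
After 6 (year_end (apply 10% annual interest)): balance=$1957.89 total_interest=$257.89
After 7 (withdraw($300)): balance=$1657.89 total_interest=$257.89
After 8 (month_end (apply 1% monthly interest)): balance=$1674.46 total_interest=$274.46
After 9 (deposit($1000)): balance=$2674.46 total_interest=$274.46
After 10 (month_end (apply 1% monthly interest)): balance=$2701.20 total_interest=$301.20
After 11 (year_end (apply 10% annual interest)): balance=$2971.32 total_interest=$571.32

Answer: 571.32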